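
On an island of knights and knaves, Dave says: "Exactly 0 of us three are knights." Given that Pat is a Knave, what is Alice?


Dave claims exactly 0 knights among Dave, Pat, Alice.
Given: Pat is a Knave.

Case 1: Dave is a Knight (tells truth)
  Then exactly 0 of the three are knights.
  Counting Dave, Pat: 1 knight(s) so far. Need -1 more → impossible.
Case 2: Dave is a Knave (lies)
  Then the count is NOT 0.
  If Alice = Knave, count = 0 = 0 → claim would be true, contradicts lie.
  If Alice = Knight, count = 1 ≠ 0 → lie confirmed ✓

Alice is a Knight.

Knight


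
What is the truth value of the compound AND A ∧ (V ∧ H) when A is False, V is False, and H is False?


A = False, V = False, H = False
Step 1: V ∧ H = False AND False = False
Step 2: A ∧ False = False AND False = False
AND is true only when ALL operands are true.

False


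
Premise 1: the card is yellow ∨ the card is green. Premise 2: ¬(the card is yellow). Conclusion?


Disjunctive syllogism: P ∨ Q, ¬P ⊢ Q
Disjunction: the card is yellow ∨ the card is green
We know it is not the case that the card is yellow.
By disjunctive syllogism, the other disjunct must be true.

The card is green


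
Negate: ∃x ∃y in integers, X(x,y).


Original: ∃x ∃y X(x,y)
Rule: ¬∀→∃, ¬∃→∀, negate predicate.
Negation: ∀x ∀y ¬X(x,y)

∀x ∀y ¬X(x,y)


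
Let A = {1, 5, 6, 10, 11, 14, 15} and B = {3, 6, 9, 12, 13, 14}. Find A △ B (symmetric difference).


A = {1, 5, 6, 10, 11, 14, 15}
B = {3, 6, 9, 12, 13, 14}
Operation: symmetric difference
In A only: [1, 5, 10, 11, 15], in B only: [3, 9, 12, 13]

{1, 3, 5, 9, 10, 11, 12, 13, 15}


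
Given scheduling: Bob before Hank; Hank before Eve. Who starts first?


Constraints: Bob before Hank; Hank before Eve
The first task can have nothing scheduled before it, so it must never appear on the right of a 'before'.
Tasks appearing after some 'before': Hank, Eve.
The only task not in that list is Bob → it is first.

Bob


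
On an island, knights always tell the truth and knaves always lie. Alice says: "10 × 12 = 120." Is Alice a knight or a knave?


Statement: "10 × 12 = 120."
Actual: 10 × 12 = 120
Claimed: 120
Statement is TRUE → Alice tells the truth → Knight

Knight


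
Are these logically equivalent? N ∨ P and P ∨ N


Expression 1: N ∨ P
Expression 2: P ∨ N
Truth table (N P | Expr1 Expr2):
  T T |   T     T
  T F |   T     T
  F T |   T     T
  F F |   F     F
All 4 rows agree, so the expressions are logically equivalent.

Yes


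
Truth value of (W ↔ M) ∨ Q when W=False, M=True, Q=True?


W = False, M = True, Q = True
Expression: (W ↔ M) ∨ Q
Step 1: W ↔ M = (False iff True) (true when values match) = False
Step 2: (False) ∨ Q = False OR True = True

True


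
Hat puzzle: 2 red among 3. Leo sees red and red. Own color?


Total red = 2, seen red = 2
Own red = 2 - 2 = 0
Leo's hat is blue.

blue


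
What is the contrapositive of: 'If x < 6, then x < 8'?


Original: If x < 6, then x < 8
Contrapositive: If ¬Q, then ¬P
Negate Q: not (x < 8)
Negate P: not (x < 6)

If not (x < 8), then not (x < 6).


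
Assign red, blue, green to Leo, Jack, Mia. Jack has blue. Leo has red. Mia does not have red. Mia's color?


From clues:
  Leo → red
  Jack → blue
By elimination, Mia gets the remaining.

green


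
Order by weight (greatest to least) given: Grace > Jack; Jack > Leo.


Constraints: Grace > Jack; Jack > Leo
Method: at each step, the next-highest is the one remaining person who never appears on the smaller side of a constraint between remaining people.
  Step 1: remaining {Grace, Jack, Leo}; on the smaller side: {Jack, Leo} → Grace is next (Grace > Jack).
  Step 2: remaining {Jack, Leo}; on the smaller side: {Leo} → Jack is next (Jack > Leo).
  Step 3: only Leo remains → lowest.
Final ranking (highest to lowest):

Grace > Jack > Leo


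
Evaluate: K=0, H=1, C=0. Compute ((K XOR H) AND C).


K XOR H = 0^1 = 1
1 AND 0 = 0

0


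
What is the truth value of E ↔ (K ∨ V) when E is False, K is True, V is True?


E = False, K = True, V = True
Step 1: K ∨ V = True OR True = True
Step 2: E ↔ (True): true when both sides have same truth value.
Result: False ↔ True = False

False


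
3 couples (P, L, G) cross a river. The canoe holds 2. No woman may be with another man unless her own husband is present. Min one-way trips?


Label couples P, L, G (H = husband, W = wife).
Counting alone: 6 people, the canoe carries 2 and someone must bring it back, so each round trip nets at most +1 on the far side until the last crossing → at least 9 trips. The jealousy constraint makes 9 impossible; the shortest valid schedule has 11:
1. WP+WL →  (far: WP,WL; near: HP,HL,HG,WG)
2. WP ←       (far: WL; near: HP,HL,HG,WP,WG)
3. WP+WG →  (far: WP,WL,WG; near: HP,HL,HG)
4. WP ←       (far: WL,WG; near: HP,HL,HG,WP)
5. HL+HG →  (far: HL,WL,HG,WG; near: HP,WP)
6. HL+WL ←  (far: HG,WG; near: HP,WP,HL,WL)
7. HP+HL →  (far: HP,HL,HG,WG; near: WP,WL)
8. WG ←       (far: HP,HL,HG; near: WP,WL,WG)
9. WP+WL →  (far: HP,WP,HL,WL,HG; near: WG)
10. HG ←      (far: HP,WP,HL,WL; near: HG,WG)
11. HG+WG → (far: all six; near: empty)
In every state each wife is either with her husband or with no other man.
Minimum trips = 11

11


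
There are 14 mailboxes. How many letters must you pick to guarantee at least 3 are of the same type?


Pigeonhole: to guarantee k in one of n categories, need (k-1)×n + 1.
k = 3, n = 14
Minimum = (3-1) × 14 + 1 = 2 × 14 + 1

29


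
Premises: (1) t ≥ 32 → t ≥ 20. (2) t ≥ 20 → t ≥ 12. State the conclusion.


Hypothetical syllogism: P → Q, Q → R ⊢ P → R
Premise 1: t ≥ 32 → t ≥ 20
Premise 2: t ≥ 20 → t ≥ 12
Chain the implications: the middle term (t ≥ 20) links the two.
Conclusion: If t ≥ 32, then t ≥ 12.

If t ≥ 32, then t ≥ 12.


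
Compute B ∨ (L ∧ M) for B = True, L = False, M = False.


B = True, L = False, M = False
Step 1: L ∧ M = False AND False = False
Step 2: B ∨ False = True OR False = True
AND evaluated first (higher precedence); then OR applied.

True


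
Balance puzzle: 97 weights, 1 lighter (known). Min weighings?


Each weighing has 3 outcomes (left heavy / balance / right heavy), so k weighings distinguish at most 3^k cases; splitting into three near-equal groups achieves this.
Need 3^k ≥ 97: 3^4 = 81 < 97 ≤ 3^5 = 243
k = ⌈log₃(97)⌉ = 5

5


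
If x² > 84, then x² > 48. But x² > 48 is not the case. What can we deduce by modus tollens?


Modus tollens: P → Q, ¬Q ⊢ ¬P
P: x² > 84
Q: x² > 48
We have P → Q and Q is false.
By modus tollens, P must be false.

It is not the case that x² > 84


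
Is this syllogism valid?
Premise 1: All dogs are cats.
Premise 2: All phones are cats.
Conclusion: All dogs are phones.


Premise 1: All dogs are cats.
Premise 2: All phones are cats.
Conclusion: All dogs are phones.
Fallacy: undistributed middle. cats is predicate in both.
Counterexample: dogs and phones could be disjoint subsets of cats.

Invalid


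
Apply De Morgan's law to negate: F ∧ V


De Morgan's law: ¬(P ∧ Q) ≡ ¬P ∨ ¬Q
¬(F ∧ V) = ¬F ∨ ¬V

¬F ∨ ¬V


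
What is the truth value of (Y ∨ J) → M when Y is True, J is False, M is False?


Y = True, J = False, M = False
Step 1: Y ∨ J = True OR False = True
Step 2: (True) → M: false only when antecedent=True and M=False.
Result: False

False


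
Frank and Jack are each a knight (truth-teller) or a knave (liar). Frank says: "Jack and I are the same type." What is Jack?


Frank says: "Jack and I are the same type."
Case 1: Frank is a Knight (truth-teller)
  Statement is true → they ARE the same → Jack is also a Knight
Case 2: Frank is a Knave (liar)
  Statement is false → they are NOT the same → Jack is a Knight
In both cases, Jack is a Knight.

Knight


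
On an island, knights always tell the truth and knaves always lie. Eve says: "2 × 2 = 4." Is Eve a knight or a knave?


Statement: "2 × 2 = 4."
Actual: 2 × 2 = 4
Claimed: 4
Statement is TRUE → Eve tells the truth → Knight

Knight


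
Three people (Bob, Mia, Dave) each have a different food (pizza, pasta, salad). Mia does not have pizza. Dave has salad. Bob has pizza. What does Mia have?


From clues:
  Dave → salad
  Bob → pizza
By elimination, Mia gets the remaining.

pasta


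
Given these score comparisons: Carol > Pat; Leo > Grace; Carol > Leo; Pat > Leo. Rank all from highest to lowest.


Constraints: Carol > Pat; Leo > Grace; Carol > Leo; Pat > Leo
Method: at each step, the next-highest is the one remaining person who never appears on the smaller side of a constraint between remaining people.
  Step 1: remaining {Grace, Pat, Leo, Carol}; on the smaller side: {Grace, Pat, Leo} → Carol is next (Carol > Pat; Carol > Leo).
  Step 2: remaining {Grace, Pat, Leo}; on the smaller side: {Grace, Leo} → Pat is next (Pat > Leo).
  Step 3: remaining {Grace, Leo}; on the smaller side: {Grace} → Leo is next (Leo > Grace).
  Step 4: only Grace remains → lowest.
Final ranking (highest to lowest):

Carol > Pat > Leo > Grace


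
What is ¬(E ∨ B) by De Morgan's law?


De Morgan's law: ¬(P ∨ Q) ≡ ¬P ∧ ¬Q
¬(E ∨ B) = ¬E ∧ ¬B

¬E ∧ ¬B


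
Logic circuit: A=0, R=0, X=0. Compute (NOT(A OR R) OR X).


A OR R = 0
NOT(0) = 1
1 OR 0 = 1

1


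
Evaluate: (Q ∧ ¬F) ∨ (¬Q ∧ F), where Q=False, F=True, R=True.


Q = False, F = True, R = True
Expression: (Q ∧ ¬F) ∨ (¬Q ∧ F)
Step 1: ¬F = NOT True = False
Step 2: Q ∧ ¬F = False AND False = False
Step 3: ¬Q = NOT False = True
Step 4: ¬Q ∧ F = True AND True = True
Step 5: (False) ∨ (True) = False OR True = True

True


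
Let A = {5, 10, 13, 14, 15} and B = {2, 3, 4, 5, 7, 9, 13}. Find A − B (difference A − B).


A = {5, 10, 13, 14, 15}
B = {2, 3, 4, 5, 7, 9, 13}
Operation: difference A − B
In A but not B: 10, 14, 15

{10, 14, 15}


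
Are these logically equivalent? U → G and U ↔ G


Expression 1: U → G
Expression 2: U ↔ G
Truth table (U G | Expr1 Expr2):
  T T |   T     T
  T F |   F     F
  F T |   T     F   ← differ
  F F |   T     T
Counterexample: U=F, G=T gives Expr1 = T but Expr2 = F, so the expressions are NOT logically equivalent.

No


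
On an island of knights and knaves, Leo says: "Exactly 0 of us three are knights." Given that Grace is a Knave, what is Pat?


Leo claims exactly 0 knights among Leo, Grace, Pat.
Given: Grace is a Knave.

Case 1: Leo is a Knight (tells truth)
  Then exactly 0 of the three are knights.
  Counting Leo, Grace: 1 knight(s) so far. Need -1 more → impossible.
Case 2: Leo is a Knave (lies)
  Then the count is NOT 0.
  If Pat = Knave, count = 0 = 0 → claim would be true, contradicts lie.
  If Pat = Knight, count = 1 ≠ 0 → lie confirmed ✓

Pat is a Knight.

Knight


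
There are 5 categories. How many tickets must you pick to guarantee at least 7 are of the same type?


Pigeonhole: to guarantee k in one of n categories, need (k-1)×n + 1.
k = 7, n = 5
Minimum = (7-1) × 5 + 1 = 6 × 5 + 1

31


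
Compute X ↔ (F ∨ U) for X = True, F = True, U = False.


X = True, F = True, U = False
Step 1: F ∨ U = True OR False = True
Step 2: X ↔ (True): true when both sides have same truth value.
Result: True ↔ True = True

True


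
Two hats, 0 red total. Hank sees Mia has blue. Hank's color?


Total red = 0, Mia = blue
Red accounted for: 0
Remaining for Hank: 0
Hank's hat is blue.

blue


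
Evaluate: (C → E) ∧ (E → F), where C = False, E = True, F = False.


C = False, E = True, F = False
Step 1: C → E is false only when C=True and E=False. Result: True
Step 2: E → F is false only when E=True and F=False. Result: False
Step 3: True ∧ False = False

False


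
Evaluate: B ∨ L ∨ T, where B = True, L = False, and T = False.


B = True, L = False, T = False
Step 1: B ∨ L = True OR False = True
Step 2: True ∨ T = True OR False = True
OR is true when at least one operand is true.

True


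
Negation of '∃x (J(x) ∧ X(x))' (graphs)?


Original: ∃x (J(x) ∧ X(x))
Rule: ¬∀→∃, ¬∃→∀, negate predicate.
Negation: ∀x (¬J(x) ∨ ¬X(x))

∀x (¬J(x) ∨ ¬X(x))


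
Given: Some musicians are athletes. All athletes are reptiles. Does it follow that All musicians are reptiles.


Premise 1: Some musicians are athletes.
Premise 2: All athletes are reptiles.
Conclusion: All musicians are reptiles.
Fallacy: illicit minor. The minor term (musicians) is distributed in the conclusion ('All musicians ...') but undistributed in its premise ('Some musicians are athletes' doesn't cover all musicians).
Only 'Some musicians are reptiles' follows, not 'All'.

Invalid


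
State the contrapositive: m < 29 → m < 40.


Original: If m < 29, then m < 40
Contrapositive: If ¬Q, then ¬P
Negate Q: not (m < 40)
Negate P: not (m < 29)

If not (m < 40), then not (m < 29).


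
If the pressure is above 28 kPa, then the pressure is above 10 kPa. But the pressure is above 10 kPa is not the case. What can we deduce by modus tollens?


Modus tollens: P → Q, ¬Q ⊢ ¬P
P: the pressure is above 28 kPa
Q: the pressure is above 10 kPa
We have P → Q and Q is false.
By modus tollens, P must be false.

It is not the case that the pressure is above 28 kPa


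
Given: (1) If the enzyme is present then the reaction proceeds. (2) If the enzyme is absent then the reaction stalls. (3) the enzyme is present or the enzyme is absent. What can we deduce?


Constructive dilemma: (P → Q) ∧ (R → S), P ∨ R ⊢ Q ∨ S
Premise 1: the enzyme is present → the reaction proceeds
Premise 2: the enzyme is absent → the reaction stalls
Premise 3: the enzyme is present ∨ the enzyme is absent
Case 1: Assuming the enzyme is present, then by Premise 1, the reaction proceeds.
Case 2: Assuming the enzyme is absent, then by Premise 2, the reaction stalls.
Since one of the enzyme is present or the enzyme is absent must hold, we get the reaction proceeds or the reaction stalls.

The reaction proceeds or the reaction stalls.


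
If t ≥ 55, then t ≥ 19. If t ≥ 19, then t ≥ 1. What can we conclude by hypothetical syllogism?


Hypothetical syllogism: P → Q, Q → R ⊢ P → R
Premise 1: t ≥ 55 → t ≥ 19
Premise 2: t ≥ 19 → t ≥ 1
Chain the implications: the middle term (t ≥ 19) links the two.
Conclusion: If t ≥ 55, then t ≥ 1.

If t ≥ 55, then t ≥ 1.


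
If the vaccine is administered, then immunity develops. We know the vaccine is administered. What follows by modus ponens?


Modus ponens: P → Q, P ⊢ Q
P: the vaccine is administered
Q: immunity develops
We have P → Q and P is true.
By modus ponens, Q must be true.

Immunity develops


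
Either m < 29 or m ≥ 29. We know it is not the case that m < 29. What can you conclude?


Disjunctive syllogism: P ∨ Q, ¬P ⊢ Q
Disjunction: m < 29 ∨ m ≥ 29
We know it is not the case that m < 29.
By disjunctive syllogism, the other disjunct must be true.

m ≥ 29


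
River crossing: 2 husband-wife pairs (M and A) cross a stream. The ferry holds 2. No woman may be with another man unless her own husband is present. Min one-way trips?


Label couples M and A.
1. WM+WA → (far: WM,WA; near: HM,HA)
2. WM ←   (far: WA; near: HM,HA,WM)
3. HM+HA → (far: HM,HA,WA; near: WM)
4. HM ←   (far: HA,WA; near: HM,WM)  — HM returns, since WM is alone on near bank
5. HM+WM → (far: all four; near: empty)
Every state respects the constraint.
Minimum trips = 5

5


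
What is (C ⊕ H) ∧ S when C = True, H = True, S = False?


C = True, H = True, S = False
Step 1: C ⊕ H = True XOR True = False
Step 2: False ∧ S = False AND False = False
XOR true when exactly one of C,H is true; then AND with S.

False


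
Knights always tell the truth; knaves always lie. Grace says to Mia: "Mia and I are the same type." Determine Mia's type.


Grace says: "Mia and I are the same type."
Case 1: Grace is a Knight (truth-teller)
  Statement is true → they ARE the same → Mia is also a Knight
Case 2: Grace is a Knave (liar)
  Statement is false → they are NOT the same → Mia is a Knight
In both cases, Mia is a Knight.

Knight


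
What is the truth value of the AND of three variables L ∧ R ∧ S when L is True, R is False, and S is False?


L = True, R = False, S = False
Step 1: L ∧ R = True AND False = False
Step 2: (False) ∧ S = (False) AND False = False
AND is true only when ALL operands are true.

False


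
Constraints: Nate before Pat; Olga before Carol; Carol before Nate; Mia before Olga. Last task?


Constraints: Nate before Pat; Olga before Carol; Carol before Nate; Mia before Olga
The last task can have nothing scheduled after it, so it must never appear on the left of a 'before'.
Tasks appearing before some other task: Nate, Olga, Carol, Mia.
The only task not in that list is Pat → it is last.

Pat


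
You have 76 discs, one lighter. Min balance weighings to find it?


Each weighing has 3 outcomes (left heavy / balance / right heavy), so k weighings distinguish at most 3^k cases; splitting into three near-equal groups achieves this.
Need 3^k ≥ 76: 3^3 = 27 < 76 ≤ 3^4 = 81
k = ⌈log₃(76)⌉ = 4

4


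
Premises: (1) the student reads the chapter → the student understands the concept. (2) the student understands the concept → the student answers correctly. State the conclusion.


Hypothetical syllogism: P → Q, Q → R ⊢ P → R
Premise 1: the student reads the chapter → the student understands the concept
Premise 2: the student understands the concept → the student answers correctly
Chain the implications: the middle term (the student understands the concept) links the two.
Conclusion: If the student reads the chapter, then the student answers correctly.

If the student reads the chapter, then the student answers correctly.


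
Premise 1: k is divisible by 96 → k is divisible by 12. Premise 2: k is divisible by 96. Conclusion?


Modus ponens: P → Q, P ⊢ Q
P: k is divisible by 96
Q: k is divisible by 12
We have P → Q and P is true.
By modus ponens, Q must be true.

k is divisible by 12


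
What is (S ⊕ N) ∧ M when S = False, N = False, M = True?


S = False, N = False, M = True
Step 1: S ⊕ N = False XOR False = False
Step 2: False ∧ M = False AND True = False
XOR true when exactly one of S,N is true; then AND with M.

False


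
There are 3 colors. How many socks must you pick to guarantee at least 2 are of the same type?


Pigeonhole: to guarantee k in one of n categories, need (k-1)×n + 1.
k = 2, n = 3
Minimum = (2-1) × 3 + 1 = 1 × 3 + 1

4


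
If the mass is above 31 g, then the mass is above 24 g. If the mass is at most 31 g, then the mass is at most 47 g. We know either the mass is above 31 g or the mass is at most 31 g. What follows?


Constructive dilemma: (P → Q) ∧ (R → S), P ∨ R ⊢ Q ∨ S
Premise 1: the mass is above 31 g → the mass is above 24 g
Premise 2: the mass is at most 31 g → the mass is at most 47 g
Premise 3: the mass is above 31 g ∨ the mass is at most 31 g
Case 1: Assuming the mass is above 31 g, then by Premise 1, the mass is above 24 g.
Case 2: Assuming the mass is at most 31 g, then by Premise 2, the mass is at most 47 g.
Since one of the mass is above 31 g or the mass is at most 31 g must hold, we get the mass is above 24 g or the mass is at most 47 g.

The mass is above 24 g or the mass is at most 47 g.


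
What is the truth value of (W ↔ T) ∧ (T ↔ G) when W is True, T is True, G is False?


W = True, T = True, G = False
Step 1: W ↔ T is true when W and T have the same value. Result: True
Step 2: T ↔ G is true when T and G have the same value. Result: False
Step 3: True ∧ False = False

False


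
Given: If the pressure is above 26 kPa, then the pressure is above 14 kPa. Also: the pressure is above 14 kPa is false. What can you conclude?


Modus tollens: P → Q, ¬Q ⊢ ¬P
P: the pressure is above 26 kPa
Q: the pressure is above 14 kPa
We have P → Q and Q is false.
By modus tollens, P must be false.

It is not the case that the pressure is above 26 kPa


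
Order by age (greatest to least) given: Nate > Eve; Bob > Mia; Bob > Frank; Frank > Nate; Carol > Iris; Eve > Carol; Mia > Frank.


Constraints: Nate > Eve; Bob > Mia; Bob > Frank; Frank > Nate; Carol > Iris; Eve > Carol; Mia > Frank
Method: at each step, the next-highest is the one remaining person who never appears on the smaller side of a constraint between remaining people.
  Step 1: remaining {Carol, Bob, Frank, Nate, Eve, Mia, Iris}; on the smaller side: {Carol, Frank, Nate, Eve, Mia, Iris} → Bob is next (Bob > Mia; Bob > Frank).
  Step 2: remaining {Carol, Frank, Nate, Eve, Mia, Iris}; on the smaller side: {Carol, Frank, Nate, Eve, Iris} → Mia is next (Mia > Frank).
  Step 3: remaining {Carol, Frank, Nate, Eve, Iris}; on the smaller side: {Carol, Nate, Eve, Iris} → Frank is next (Frank > Nate).
  Step 4: remaining {Carol, Nate, Eve, Iris}; on the smaller side: {Carol, Eve, Iris} → Nate is next (Nate > Eve).
  Step 5: remaining {Carol, Eve, Iris}; on the smaller side: {Carol, Iris} → Eve is next (Eve > Carol).
  Step 6: remaining {Carol, Iris}; on the smaller side: {Iris} → Carol is next (Carol > Iris).
  Step 7: only Iris remains → lowest.
Final ranking (highest to lowest):

Bob > Mia > Frank > Nate > Eve > Carol > Iris


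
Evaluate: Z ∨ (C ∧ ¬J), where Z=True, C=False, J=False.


Z = True, C = False, J = False
Expression: Z ∨ (C ∧ ¬J)
Step 1: ¬J = NOT False = True
Step 2: C ∧ ¬J = False AND True = False
Step 3: Z ∨ (False) = True OR False = True

True


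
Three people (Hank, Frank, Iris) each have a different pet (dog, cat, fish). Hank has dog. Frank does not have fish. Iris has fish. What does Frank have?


From clues:
  Iris → fish
  Hank → dog
By elimination, Frank gets the remaining.

cat


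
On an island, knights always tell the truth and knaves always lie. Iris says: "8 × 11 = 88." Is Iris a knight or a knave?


Statement: "8 × 11 = 88."
Actual: 8 × 11 = 88
Claimed: 88
Statement is TRUE → Iris tells the truth → Knight

Knight


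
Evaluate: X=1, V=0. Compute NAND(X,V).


X AND V = 0
NOT(0) = 1

1


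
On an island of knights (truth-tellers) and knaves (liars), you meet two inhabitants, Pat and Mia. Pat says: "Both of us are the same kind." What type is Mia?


Pat says: "Both of us are the same kind."
Case 1: Pat is a Knight (truth-teller)
  Statement is true → they ARE the same → Mia is also a Knight
Case 2: Pat is a Knave (liar)
  Statement is false → they are NOT the same → Mia is a Knight
In both cases, Mia is a Knight.

Knight


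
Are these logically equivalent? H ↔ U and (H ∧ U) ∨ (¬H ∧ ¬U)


Expression 1: H ↔ U
Expression 2: (H ∧ U) ∨ (¬H ∧ ¬U)
Truth table (H U | Expr1 Expr2):
  T T |   T     T
  T F |   F     F
  F T |   F     F
  F F |   T     T
All 4 rows agree, so the expressions are logically equivalent.

Yes


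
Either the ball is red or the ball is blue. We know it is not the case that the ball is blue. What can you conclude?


Disjunctive syllogism: P ∨ Q, ¬P ⊢ Q
Disjunction: the ball is red ∨ the ball is blue
We know it is not the case that the ball is blue.
By disjunctive syllogism, the other disjunct must be true.

The ball is red


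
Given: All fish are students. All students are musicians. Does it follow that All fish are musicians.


Premise 1: All fish are students.
Premise 2: All students are musicians.
Conclusion: All fish are musicians.
Barbara syllogism (AAA-1): All A are B, All B are C → All A are C.
Middle term (students) distributed in premise 2.

Valid


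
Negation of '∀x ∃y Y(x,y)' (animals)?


Original: ∀x ∃y Y(x,y)
Rule: ¬∀→∃, ¬∃→∀, negate predicate.
Negation: ∃x ∀y ¬Y(x,y)

∃x ∀y ¬Y(x,y)


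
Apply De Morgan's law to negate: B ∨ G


De Morgan's law: ¬(P ∨ Q) ≡ ¬P ∧ ¬Q
¬(B ∨ G) = ¬B ∧ ¬G

¬B ∧ ¬G


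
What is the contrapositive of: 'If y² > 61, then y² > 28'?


Original: If y² > 61, then y² > 28
Contrapositive: If ¬Q, then ¬P
Negate Q: not (y² > 28)
Negate P: not (y² > 61)

If not (y² > 28), then not (y² > 61).


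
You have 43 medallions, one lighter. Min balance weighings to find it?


Each weighing has 3 outcomes (left heavy / balance / right heavy), so k weighings distinguish at most 3^k cases; splitting into three near-equal groups achieves this.
Need 3^k ≥ 43: 3^3 = 27 < 43 ≤ 3^4 = 81
k = ⌈log₃(43)⌉ = 4

4


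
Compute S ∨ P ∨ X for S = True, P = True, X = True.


S = True, P = True, X = True
Step 1: S ∨ P = True OR True = True
Step 2: True ∨ X = True OR True = True
OR is true when at least one operand is true.

True


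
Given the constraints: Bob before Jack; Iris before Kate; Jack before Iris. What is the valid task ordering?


Constraints: Bob before Jack; Iris before Kate; Jack before Iris
Method: repeatedly schedule the remaining task that has no remaining task required before it.
  Step 1: remaining {Kate, Iris, Jack, Bob}; every task except Bob still has a predecessor pending → schedule Bob.
  Step 2: remaining {Kate, Iris, Jack}; every task except Jack still has a predecessor pending → schedule Jack.
  Step 3: remaining {Kate, Iris}; every task except Iris still has a predecessor pending → schedule Iris.
  Step 4: only Kate remains → schedule Kate.
Resulting order:

Bob → Jack → Iris → Kate


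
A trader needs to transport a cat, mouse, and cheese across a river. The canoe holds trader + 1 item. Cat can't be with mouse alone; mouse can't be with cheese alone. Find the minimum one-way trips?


1. trader+mouse → 2. trader ← 3. trader+cat → 4. trader+mouse ← 5. trader+cheese → 6. trader ← 7. trader+mouse →
Minimum trips = 7

7


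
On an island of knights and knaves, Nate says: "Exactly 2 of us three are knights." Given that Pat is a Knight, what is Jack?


Nate claims exactly 2 knights among Nate, Pat, Jack.
Given: Pat is a Knight.

Case 1: Nate is a Knight (tells truth)
  Then exactly 2 of the three are knights.
  Counting Nate, Pat: 2 knight(s) so far. Need 0 more → Jack = Knave.
Case 2: Nate is a Knave (lies)
  Then the count is NOT 2.
  If Jack = Knight, count = 2 = 2 → claim would be true, contradicts lie.
  If Jack = Knave, count = 1 ≠ 2 → lie confirmed ✓

Jack is a Knave.

Knave


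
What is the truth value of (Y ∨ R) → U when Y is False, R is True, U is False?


Y = False, R = True, U = False
Step 1: Y ∨ R = False OR True = True
Step 2: (True) → U: false only when antecedent=True and U=False.
Result: False

False


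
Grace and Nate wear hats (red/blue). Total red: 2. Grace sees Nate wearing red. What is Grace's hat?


Total red = 2, Nate = red
Red accounted for: 1
Remaining for Grace: 1
Grace's hat is red.

red


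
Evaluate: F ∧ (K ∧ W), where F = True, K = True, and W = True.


F = True, K = True, W = True
Step 1: K ∧ W = True AND True = True
Step 2: F ∧ True = True AND True = True
AND is true only when ALL operands are true.

True


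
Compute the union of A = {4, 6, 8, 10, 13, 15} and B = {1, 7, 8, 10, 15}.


A = {4, 6, 8, 10, 13, 15}
B = {1, 7, 8, 10, 15}
Operation: union
All elements combined: 1, 4, 6, 7, 8, 10, 13, 15

{1, 4, 6, 7, 8, 10, 13, 15}


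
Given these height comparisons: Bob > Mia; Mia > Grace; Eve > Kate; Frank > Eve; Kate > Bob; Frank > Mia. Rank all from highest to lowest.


Constraints: Bob > Mia; Mia > Grace; Eve > Kate; Frank > Eve; Kate > Bob; Frank > Mia
Method: at each step, the next-highest is the one remaining person who never appears on the smaller side of a constraint between remaining people.
  Step 1: remaining {Eve, Bob, Mia, Grace, Kate, Frank}; on the smaller side: {Eve, Bob, Mia, Grace, Kate} → Frank is next (Frank > Eve; Frank > Mia).
  Step 2: remaining {Eve, Bob, Mia, Grace, Kate}; on the smaller side: {Bob, Mia, Grace, Kate} → Eve is next (Eve > Kate).
  Step 3: remaining {Bob, Mia, Grace, Kate}; on the smaller side: {Bob, Mia, Grace} → Kate is next (Kate > Bob).
  Step 4: remaining {Bob, Mia, Grace}; on the smaller side: {Mia, Grace} → Bob is next (Bob > Mia).
  Step 5: remaining {Mia, Grace}; on the smaller side: {Grace} → Mia is next (Mia > Grace).
  Step 6: only Grace remains → lowest.
Final ranking (highest to lowest):

Frank > Eve > Kate > Bob > Mia > Grace


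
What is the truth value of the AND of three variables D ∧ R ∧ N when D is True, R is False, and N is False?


D = True, R = False, N = False
Step 1: D ∧ R = True AND False = False
Step 2: (False) ∧ N = (False) AND False = False
AND is true only when ALL operands are true.

False


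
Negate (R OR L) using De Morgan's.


De Morgan's law: ¬(P ∨ Q) ≡ ¬P ∧ ¬Q
¬(R ∨ L) = ¬R ∧ ¬L

¬R ∧ ¬L


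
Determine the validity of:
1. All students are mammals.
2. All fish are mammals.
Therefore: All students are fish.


Premise 1: All students are mammals.
Premise 2: All fish are mammals.
Conclusion: All students are fish.
Fallacy: undistributed middle. mammals is predicate in both.
Counterexample: students and fish could be disjoint subsets of mammals.

Invalid


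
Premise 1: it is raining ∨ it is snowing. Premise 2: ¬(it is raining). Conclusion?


Disjunctive syllogism: P ∨ Q, ¬P ⊢ Q
Disjunction: it is raining ∨ it is snowing
We know it is not the case that it is raining.
By disjunctive syllogism, the other disjunct must be true.

It is snowing


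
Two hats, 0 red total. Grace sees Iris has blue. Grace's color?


Total red = 0, Iris = blue
Red accounted for: 0
Remaining for Grace: 0
Grace's hat is blue.

blue


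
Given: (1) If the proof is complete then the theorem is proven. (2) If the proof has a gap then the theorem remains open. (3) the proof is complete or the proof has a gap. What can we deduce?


Constructive dilemma: (P → Q) ∧ (R → S), P ∨ R ⊢ Q ∨ S
Premise 1: the proof is complete → the theorem is proven
Premise 2: the proof has a gap → the theorem remains open
Premise 3: the proof is complete ∨ the proof has a gap
Case 1: Assuming the proof is complete, then by Premise 1, the theorem is proven.
Case 2: Assuming the proof has a gap, then by Premise 2, the theorem remains open.
Since one of the proof is complete or the proof has a gap must hold, we get the theorem is proven or the theorem remains open.

The theorem is proven or the theorem remains open.


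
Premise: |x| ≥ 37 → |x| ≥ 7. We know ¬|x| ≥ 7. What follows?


Modus tollens: P → Q, ¬Q ⊢ ¬P
P: |x| ≥ 37
Q: |x| ≥ 7
We have P → Q and Q is false.
By modus tollens, P must be false.

It is not the case that |x| ≥ 37


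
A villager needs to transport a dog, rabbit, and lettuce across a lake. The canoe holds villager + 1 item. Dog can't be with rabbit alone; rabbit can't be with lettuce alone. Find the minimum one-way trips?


1. villager+rabbit → 2. villager ← 3. villager+dog → 4. villager+rabbit ← 5. villager+lettuce → 6. villager ← 7. villager+rabbit →
Minimum trips = 7

7


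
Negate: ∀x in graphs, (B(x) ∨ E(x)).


Original: ∀x (B(x) ∨ E(x))
Rule: ¬∀→∃, ¬∃→∀, negate predicate.
Negation: ∃x (¬B(x) ∧ ¬E(x))

∃x (¬B(x) ∧ ¬E(x))


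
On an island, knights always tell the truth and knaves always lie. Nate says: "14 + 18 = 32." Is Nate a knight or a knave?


Statement: "14 + 18 = 32."
Actual: 14 + 18 = 32
Claimed: 32
Statement is TRUE → Nate tells the truth → Knight

Knight


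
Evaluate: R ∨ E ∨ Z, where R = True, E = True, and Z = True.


R = True, E = True, Z = True
Step 1: R ∨ E = True OR True = True
Step 2: True ∨ Z = True OR True = True
OR is true when at least one operand is true.

True


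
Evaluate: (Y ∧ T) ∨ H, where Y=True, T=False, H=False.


Y = True, T = False, H = False
Expression: (Y ∧ T) ∨ H
Step 1: Y ∧ T = True AND False = False
Step 2: (False) ∨ H = False OR False = False

False


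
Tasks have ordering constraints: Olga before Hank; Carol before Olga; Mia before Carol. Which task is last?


Constraints: Olga before Hank; Carol before Olga; Mia before Carol
The last task can have nothing scheduled after it, so it must never appear on the left of a 'before'.
Tasks appearing before some other task: Olga, Carol, Mia.
The only task not in that list is Hank → it is last.

Hank


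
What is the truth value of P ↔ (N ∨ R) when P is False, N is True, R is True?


P = False, N = True, R = True
Step 1: N ∨ R = True OR True = True
Step 2: P ↔ (True): true when both sides have same truth value.
Result: False ↔ True = False

False


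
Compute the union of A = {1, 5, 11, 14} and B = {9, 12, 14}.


A = {1, 5, 11, 14}
B = {9, 12, 14}
Operation: union
All elements combined: 1, 5, 9, 11, 12, 14

{1, 5, 9, 11, 12, 14}


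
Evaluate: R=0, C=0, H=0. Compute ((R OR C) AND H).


R OR C = 0|0 = 0
0 AND 0 = 0

0


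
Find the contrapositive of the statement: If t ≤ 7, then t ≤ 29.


Original: If t ≤ 7, then t ≤ 29
Contrapositive: If ¬Q, then ¬P
Negate Q: not (t ≤ 29)
Negate P: not (t ≤ 7)

If not (t ≤ 29), then not (t ≤ 7).


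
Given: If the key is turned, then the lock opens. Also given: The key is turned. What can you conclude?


Modus ponens: P → Q, P ⊢ Q
P: the key is turned
Q: the lock opens
We have P → Q and P is true.
By modus ponens, Q must be true.

The lock opens


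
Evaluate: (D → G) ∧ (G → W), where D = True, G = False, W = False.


D = True, G = False, W = False
Step 1: D → G is false only when D=True and G=False. Result: False
Step 2: G → W is false only when G=True and W=False. Result: True
Step 3: False ∧ True = False

False


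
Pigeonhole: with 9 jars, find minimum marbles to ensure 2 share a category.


Pigeonhole: to guarantee k in one of n categories, need (k-1)×n + 1.
k = 2, n = 9
Minimum = (2-1) × 9 + 1 = 1 × 9 + 1

10


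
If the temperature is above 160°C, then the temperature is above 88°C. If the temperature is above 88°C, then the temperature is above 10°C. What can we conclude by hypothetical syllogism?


Hypothetical syllogism: P → Q, Q → R ⊢ P → R
Premise 1: the temperature is above 160°C → the temperature is above 88°C
Premise 2: the temperature is above 88°C → the temperature is above 10°C
Chain the implications: the middle term (the temperature is above 88°C) links the two.
Conclusion: If the temperature is above 160°C, then the temperature is above 10°C.

If the temperature is above 160°C, then the temperature is above 10°C.


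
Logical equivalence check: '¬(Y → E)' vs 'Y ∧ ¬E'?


Expression 1: ¬(Y → E)
Expression 2: Y ∧ ¬E
Truth table (Y E | Expr1 Expr2):
  T T |   F     F
  T F |   T     T
  F T |   F     F
  F F |   F     F
All 4 rows agree, so the expressions are logically equivalent.

Yes


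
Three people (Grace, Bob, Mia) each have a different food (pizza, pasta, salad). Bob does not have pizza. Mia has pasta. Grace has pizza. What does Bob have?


From clues:
  Mia → pasta
  Grace → pizza
By elimination, Bob gets the remaining.

salad


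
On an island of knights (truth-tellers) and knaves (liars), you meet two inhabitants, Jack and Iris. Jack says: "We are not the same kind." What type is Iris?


Jack says: "We are not the same kind."
Case 1: Jack is a Knight (truth-teller)
  Statement is true → they ARE different → Iris is a Knave
Case 2: Jack is a Knave (liar)
  Statement is false → they are NOT different → Iris is a Knave
In both cases, Iris is a Knave.

Knave


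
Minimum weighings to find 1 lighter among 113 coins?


Each weighing has 3 outcomes (left heavy / balance / right heavy), so k weighings distinguish at most 3^k cases; splitting into three near-equal groups achieves this.
Need 3^k ≥ 113: 3^4 = 81 < 113 ≤ 3^5 = 243
k = ⌈log₃(113)⌉ = 5

5


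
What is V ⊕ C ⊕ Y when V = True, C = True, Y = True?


V = True, C = True, Y = True
Step 1: V ⊕ C = True XOR True = False
Step 2: False ⊕ Y = False XOR True = True
XOR is true when an odd number of operands are true.

True


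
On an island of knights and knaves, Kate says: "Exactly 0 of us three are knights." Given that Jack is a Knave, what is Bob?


Kate claims exactly 0 knights among Kate, Jack, Bob.
Given: Jack is a Knave.

Case 1: Kate is a Knight (tells truth)
  Then exactly 0 of the three are knights.
  Counting Kate, Jack: 1 knight(s) so far. Need -1 more → impossible.
Case 2: Kate is a Knave (lies)
  Then the count is NOT 0.
  If Bob = Knave, count = 0 = 0 → claim would be true, contradicts lie.
  If Bob = Knight, count = 1 ≠ 0 → lie confirmed ✓

Bob is a Knight.

Knight


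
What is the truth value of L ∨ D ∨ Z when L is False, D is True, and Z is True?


L = False, D = True, Z = True
Step 1: L ∨ D = False OR True = True
Step 2: True ∨ Z = True OR True = True
OR is true when at least one operand is true.

True


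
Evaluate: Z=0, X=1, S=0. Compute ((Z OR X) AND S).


Z OR X = 0|1 = 1
1 AND 0 = 0

0


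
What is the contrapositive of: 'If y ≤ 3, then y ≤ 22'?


Original: If y ≤ 3, then y ≤ 22
Contrapositive: If ¬Q, then ¬P
Negate Q: not (y ≤ 22)
Negate P: not (y ≤ 3)

If not (y ≤ 22), then not (y ≤ 3).


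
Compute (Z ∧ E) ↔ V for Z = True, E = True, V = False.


Z = True, E = True, V = False
Step 1: Z ∧ E = True AND True = True
Step 2: (True) ↔ V: true when both sides have same truth value.
Result: True ↔ False = False

False


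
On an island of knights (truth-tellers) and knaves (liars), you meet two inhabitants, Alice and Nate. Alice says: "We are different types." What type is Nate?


Alice says: "We are different types."
Case 1: Alice is a Knight (truth-teller)
  Statement is true → they ARE different → Nate is a Knave
Case 2: Alice is a Knave (liar)
  Statement is false → they are NOT different → Nate is a Knave
In both cases, Nate is a Knave.

Knave


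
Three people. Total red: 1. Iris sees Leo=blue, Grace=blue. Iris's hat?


Total red = 1, seen red = 0
Own red = 1 - 0 = 1
Iris's hat is red.

red


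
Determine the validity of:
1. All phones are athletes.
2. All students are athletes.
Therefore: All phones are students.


Premise 1: All phones are athletes.
Premise 2: All students are athletes.
Conclusion: All phones are students.
Fallacy: undistributed middle. athletes is predicate in both.
Counterexample: phones and students could be disjoint subsets of athletes.

Invalid


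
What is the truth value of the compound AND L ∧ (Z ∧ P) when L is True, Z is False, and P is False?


L = True, Z = False, P = False
Step 1: Z ∧ P = False AND False = False
Step 2: L ∧ False = True AND False = False
AND is true only when ALL operands are true.

False


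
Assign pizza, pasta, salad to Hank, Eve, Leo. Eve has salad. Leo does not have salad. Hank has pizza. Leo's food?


From clues:
  Hank → pizza
  Eve → salad
By elimination, Leo gets the remaining.

pasta


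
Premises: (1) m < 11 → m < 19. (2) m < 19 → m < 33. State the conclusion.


Hypothetical syllogism: P → Q, Q → R ⊢ P → R
Premise 1: m < 11 → m < 19
Premise 2: m < 19 → m < 33
Chain the implications: the middle term (m < 19) links the two.
Conclusion: If m < 11, then m < 33.

If m < 11, then m < 33.


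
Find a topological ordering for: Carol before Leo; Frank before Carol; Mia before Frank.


Constraints: Carol before Leo; Frank before Carol; Mia before Frank
Method: repeatedly schedule the remaining task that has no remaining task required before it.
  Step 1: remaining {Frank, Carol, Leo, Mia}; every task except Mia still has a predecessor pending → schedule Mia.
  Step 2: remaining {Frank, Carol, Leo}; every task except Frank still has a predecessor pending → schedule Frank.
  Step 3: remaining {Carol, Leo}; every task except Carol still has a predecessor pending → schedule Carol.
  Step 4: only Leo remains → schedule Leo.
Resulting order:

Mia → Frank → Carol → Leo
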